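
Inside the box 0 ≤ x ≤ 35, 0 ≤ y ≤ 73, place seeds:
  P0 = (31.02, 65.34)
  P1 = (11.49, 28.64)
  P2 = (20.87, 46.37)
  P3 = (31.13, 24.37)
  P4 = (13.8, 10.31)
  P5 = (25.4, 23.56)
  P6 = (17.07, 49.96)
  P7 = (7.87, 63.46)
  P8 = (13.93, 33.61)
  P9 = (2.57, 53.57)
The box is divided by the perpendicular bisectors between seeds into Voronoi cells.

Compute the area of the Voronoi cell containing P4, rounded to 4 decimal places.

Area of P4's cell: 522.4200

1. box [0,35]×[0,73]: [(0, 0) (35, 0) (35, 73) (0, 73)]
2. ⊥bis P4·P0 via (22.41,37.825): [(0, 44.8375) (0, 0) (35, 0) (35, 33.8853)]  |A|=1377.6503
3. ⊥bis P4·P1 via (12.645,19.475): [(0, 17.8814) (0, 0) (35, 0) (35, 22.2922)]  |A|=703.0394
4. ⊥bis P4·P2 via (17.335,28.34): [(0, 17.8814) (0, 0) (35, 0) (35, 22.2922)]  |A|=703.0394
5. ⊥bis P4·P3 via (22.465,17.34): [(19.9826, 20.3997) (0, 17.8814) (0, 0) (35, 0) (35, 1.8897)]  |A|=549.843
6. ⊥bis P4·P5 via (19.6,16.935): [(30.6229, 7.2847) (16.1886, 19.9216) (0, 17.8814) (0, 0) (35, 0) (35, 1.8897)]  |A|=522.42
7. ⊥bis P4·P6 via (15.435,30.135): [(30.6229, 7.2847) (16.1886, 19.9216) (0, 17.8814) (0, 0) (35, 0) (35, 1.8897)]  |A|=522.42
8. ⊥bis P4·P7 via (10.835,36.885): [(30.6229, 7.2847) (16.1886, 19.9216) (0, 17.8814) (0, 0) (35, 0) (35, 1.8897)]  |A|=522.42
9. ⊥bis P4·P8 via (13.865,21.96): [(30.6229, 7.2847) (16.1886, 19.9216) (0, 17.8814) (0, 0) (35, 0) (35, 1.8897)]  |A|=522.42
10. ⊥bis P4·P9 via (8.185,31.94): [(30.6229, 7.2847) (16.1886, 19.9216) (0, 17.8814) (0, 0) (35, 0) (35, 1.8897)]  |A|=522.42
11. canonical 6-gon: [(30.6229, 7.2847) (16.1886, 19.9216) (0, 17.8814) (0, 0) (35, 0) (35, 1.8897)]
12. shoelace: 522.42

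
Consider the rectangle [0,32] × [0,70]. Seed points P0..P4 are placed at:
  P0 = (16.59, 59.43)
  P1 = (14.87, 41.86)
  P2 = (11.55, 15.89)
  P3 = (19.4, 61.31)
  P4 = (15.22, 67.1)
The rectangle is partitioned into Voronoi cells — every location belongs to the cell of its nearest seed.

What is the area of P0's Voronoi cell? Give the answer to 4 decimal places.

1. box [0,32]×[0,70]: [(0, 0) (32, 0) (32, 70) (0, 70)]
2. ⊥bis P0·P1 via (15.73,50.645): [(0, 52.1849) (32, 49.0523) (32, 70) (0, 70)]  |A|=620.2058
3. ⊥bis P0·P2 via (14.07,37.66): [(0, 52.1849) (32, 49.0523) (32, 70) (0, 70)]  |A|=620.2058
4. ⊥bis P0·P3 via (17.995,60.37): [(0, 52.1849) (25.1162, 49.7262) (11.5522, 70) (0, 70)]  |A|=340.827
5. ⊥bis P0·P4 via (15.905,63.265): [(0, 60.4241) (0, 52.1849) (25.1162, 49.7262) (16.0418, 63.2894)]  |A|=225.2588
6. canonical 4-gon: [(0, 60.4241) (0, 52.1849) (25.1162, 49.7262) (16.0418, 63.2894)]
7. shoelace: 225.2588

Area of P0's cell: 225.2588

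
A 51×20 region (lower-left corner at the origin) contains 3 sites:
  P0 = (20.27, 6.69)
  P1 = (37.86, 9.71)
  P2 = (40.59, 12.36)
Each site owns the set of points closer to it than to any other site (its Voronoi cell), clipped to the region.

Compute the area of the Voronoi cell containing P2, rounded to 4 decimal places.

Area of P2's cell: 215.4066

1. box [0,51]×[0,20]: [(0, 0) (51, 0) (51, 20) (0, 20)]
2. ⊥bis P2·P0 via (30.43,9.525): [(33.0878, 0) (51, 0) (51, 20) (27.5071, 20)]  |A|=414.0508
3. ⊥bis P2·P1 via (39.225,11.035): [(49.9366, 0) (51, 0) (51, 20) (30.5227, 20)]  |A|=215.4066
4. canonical 4-gon: [(49.9366, 0) (51, 0) (51, 20) (30.5227, 20)]
5. shoelace: 215.4066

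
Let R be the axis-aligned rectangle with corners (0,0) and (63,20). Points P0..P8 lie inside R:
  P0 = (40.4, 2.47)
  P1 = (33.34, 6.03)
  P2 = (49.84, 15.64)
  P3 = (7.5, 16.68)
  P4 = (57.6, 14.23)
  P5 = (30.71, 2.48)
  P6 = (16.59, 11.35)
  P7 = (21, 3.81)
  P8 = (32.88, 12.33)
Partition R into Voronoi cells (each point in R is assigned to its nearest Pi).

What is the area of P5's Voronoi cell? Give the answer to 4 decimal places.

1. box [0,63]×[0,20]: [(0, 0) (63, 0) (63, 20) (0, 20)]
2. ⊥bis P5·P0 via (35.555,2.475): [(0, 0) (35.5524, 0) (35.5731, 20) (0, 20)]  |A|=711.2553
3. ⊥bis P5·P1 via (32.025,4.255): [(0, 0) (35.5524, 0) (35.5541, 1.6405) (10.7722, 20) (0, 20)]  |A|=483.5892
4. ⊥bis P5·P2 via (40.275,9.06): [(0, 0) (35.5524, 0) (35.5541, 1.6405) (10.7722, 20) (0, 20)]  |A|=483.5892
5. ⊥bis P5·P3 via (19.105,9.58): [(13.2439, 0) (35.5524, 0) (35.5541, 1.6405) (20.8928, 12.5022)]  |A|=151.4879
6. ⊥bis P5·P4 via (44.155,8.355): [(13.2439, 0) (35.5524, 0) (35.5541, 1.6405) (20.8928, 12.5022)]  |A|=151.4879
7. ⊥bis P5·P6 via (23.65,6.915): [(19.3061, 0) (35.5524, 0) (35.5541, 1.6405) (25.1695, 9.3339)]  |A|=84.3449
8. ⊥bis P5·P7 via (25.855,3.145): [(25.4242, 0) (35.5524, 0) (35.5541, 1.6405) (26.5615, 8.3026)]  |A|=49.4272
9. ⊥bis P5·P8 via (31.795,7.405): [(25.4242, 0) (35.5524, 0) (35.5541, 1.6405) (26.5615, 8.3026)]  |A|=49.4272
10. canonical 4-gon: [(25.4242, 0) (35.5524, 0) (35.5541, 1.6405) (26.5615, 8.3026)]
11. shoelace: 49.4272

Area of P5's cell: 49.4272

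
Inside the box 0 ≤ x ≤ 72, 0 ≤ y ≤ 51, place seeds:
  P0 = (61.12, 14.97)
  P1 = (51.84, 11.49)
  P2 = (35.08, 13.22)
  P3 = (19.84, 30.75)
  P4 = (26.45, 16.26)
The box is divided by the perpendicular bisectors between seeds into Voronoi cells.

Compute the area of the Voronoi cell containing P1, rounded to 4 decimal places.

1. box [0,72]×[0,51]: [(0, 0) (72, 0) (72, 51) (0, 51)]
2. ⊥bis P1·P0 via (56.48,13.23): [(0, 0) (61.4412, 0) (42.3162, 51) (0, 51)]  |A|=2645.8162
3. ⊥bis P1·P2 via (43.46,12.355): [(42.1847, 0) (61.4412, 0) (46.3411, 40.267)]  |A|=387.7018
4. ⊥bis P1·P3 via (35.84,21.12): [(46.1294, 38.2155) (42.1847, 0) (61.4412, 0) (46.7338, 39.2198)]  |A|=387.1881
5. ⊥bis P1·P4 via (39.145,13.875): [(46.1294, 38.2155) (42.1847, 0) (61.4412, 0) (46.7338, 39.2198)]  |A|=387.1881
6. canonical 4-gon: [(46.1294, 38.2155) (42.1847, 0) (61.4412, 0) (46.7338, 39.2198)]
7. shoelace: 387.1881

Area of P1's cell: 387.1881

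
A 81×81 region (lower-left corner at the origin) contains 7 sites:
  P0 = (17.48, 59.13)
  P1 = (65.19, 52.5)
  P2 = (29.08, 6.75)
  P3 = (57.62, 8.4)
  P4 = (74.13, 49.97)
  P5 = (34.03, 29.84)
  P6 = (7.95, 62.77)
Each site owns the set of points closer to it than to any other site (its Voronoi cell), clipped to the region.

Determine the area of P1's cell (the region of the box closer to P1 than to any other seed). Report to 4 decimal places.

Area of P1's cell: 1273.9297

1. box [0,81]×[0,81]: [(0, 0) (81, 0) (81, 81) (0, 81)]
2. ⊥bis P1·P0 via (41.335,55.815): [(33.5787, 0) (81, 0) (81, 81) (44.8348, 81)]  |A|=3385.2526
3. ⊥bis P1·P2 via (47.135,29.625): [(38.6285, 36.3391) (81, 2.8957) (81, 81) (44.8348, 81)]  |A|=2462.282
4. ⊥bis P1·P3 via (61.405,30.45): [(38.6285, 36.3391) (41.8333, 33.8096) (81, 27.0864) (81, 81) (44.8348, 81)]  |A|=1988.5467
5. ⊥bis P1·P4 via (69.66,51.235): [(38.6285, 36.3391) (41.8333, 33.8096) (63.668, 30.0616) (78.0834, 81) (44.8348, 81)]  |A|=1447.0477
6. ⊥bis P1·P5 via (49.61,41.17): [(40.954, 53.073) (56.8353, 31.2344) (63.668, 30.0616) (78.0834, 81) (44.8348, 81)]  |A|=1273.9297
7. ⊥bis P1·P6 via (36.57,57.635): [(40.954, 53.073) (56.8353, 31.2344) (63.668, 30.0616) (78.0834, 81) (44.8348, 81)]  |A|=1273.9297
8. canonical 5-gon: [(40.954, 53.073) (56.8353, 31.2344) (63.668, 30.0616) (78.0834, 81) (44.8348, 81)]
9. shoelace: 1273.9297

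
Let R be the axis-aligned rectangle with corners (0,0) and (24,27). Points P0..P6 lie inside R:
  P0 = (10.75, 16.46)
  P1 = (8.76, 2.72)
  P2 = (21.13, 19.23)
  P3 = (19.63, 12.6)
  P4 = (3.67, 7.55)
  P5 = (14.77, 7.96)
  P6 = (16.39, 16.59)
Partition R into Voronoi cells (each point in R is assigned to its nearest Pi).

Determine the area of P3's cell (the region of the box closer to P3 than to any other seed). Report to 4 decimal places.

Area of P3's cell: 62.2890

1. box [0,24]×[0,27]: [(0, 0) (24, 0) (24, 27) (0, 27)]
2. ⊥bis P3·P0 via (15.19,14.53): [(8.874, 0) (24, 0) (24, 27) (20.6105, 27)]  |A|=249.9586
3. ⊥bis P3·P1 via (14.195,7.66): [(12.8479, 9.142) (21.1574, 0) (24, 0) (24, 27) (20.6105, 27)]  |A|=193.8113
4. ⊥bis P3·P2 via (20.38,15.915): [(16.2028, 16.8601) (12.8479, 9.142) (21.1574, 0) (24, 0) (24, 15.096)]  |A|=130.218
5. ⊥bis P3·P4 via (11.65,10.075): [(16.2028, 16.8601) (12.8479, 9.142) (21.1574, 0) (24, 0) (24, 15.096)]  |A|=130.218
6. ⊥bis P3·P5 via (17.2,10.28): [(16.2028, 16.8601) (14.5494, 13.0563) (24, 3.1576) (24, 15.096)]  |A|=72.7003
7. ⊥bis P3·P6 via (18.01,14.595): [(19.7978, 16.0467) (15.2331, 12.3401) (24, 3.1576) (24, 15.096)]  |A|=62.289
8. canonical 4-gon: [(19.7978, 16.0467) (15.2331, 12.3401) (24, 3.1576) (24, 15.096)]
9. shoelace: 62.289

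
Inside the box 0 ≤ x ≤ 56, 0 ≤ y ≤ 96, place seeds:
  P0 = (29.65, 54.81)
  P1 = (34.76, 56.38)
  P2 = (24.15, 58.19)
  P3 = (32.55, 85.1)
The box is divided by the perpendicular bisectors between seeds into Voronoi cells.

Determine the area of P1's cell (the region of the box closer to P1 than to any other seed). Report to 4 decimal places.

1. box [0,56]×[0,96]: [(0, 0) (56, 0) (56, 96) (0, 96)]
2. ⊥bis P1·P0 via (32.205,55.595): [(49.286, 0) (56, 0) (56, 96) (19.7909, 96)]  |A|=2060.3047
3. ⊥bis P1·P2 via (29.455,57.285): [(30.2514, 61.9535) (49.286, 0) (56, 0) (56, 96) (36.0595, 96)]  |A|=1783.3601
4. ⊥bis P1·P3 via (33.655,70.74): [(31.725, 70.5915) (30.2514, 61.9535) (49.286, 0) (56, 0) (56, 72.4594)]  |A|=1244.3079
5. canonical 5-gon: [(31.725, 70.5915) (30.2514, 61.9535) (49.286, 0) (56, 0) (56, 72.4594)]
6. shoelace: 1244.3079

Area of P1's cell: 1244.3079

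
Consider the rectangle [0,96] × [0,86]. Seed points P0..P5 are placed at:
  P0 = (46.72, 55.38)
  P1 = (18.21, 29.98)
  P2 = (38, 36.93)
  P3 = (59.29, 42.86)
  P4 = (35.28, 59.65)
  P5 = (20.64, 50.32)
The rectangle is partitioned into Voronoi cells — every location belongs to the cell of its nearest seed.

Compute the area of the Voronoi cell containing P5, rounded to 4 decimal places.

Area of P5's cell: 984.6757

1. box [0,96]×[0,86]: [(0, 0) (96, 0) (96, 86) (0, 86)]
2. ⊥bis P5·P0 via (33.68,52.85): [(0, 0) (43.9339, 0) (27.2483, 86) (0, 86)]  |A|=3060.833
3. ⊥bis P5·P1 via (19.425,40.15): [(0, 42.4707) (36.5408, 38.1052) (27.2483, 86) (0, 86)]  |A|=1447.8229
4. ⊥bis P5·P2 via (29.32,43.625): [(0, 42.4707) (26.031, 39.3608) (34.2338, 49.9957) (27.2483, 86) (0, 86)]  |A|=1386.7879
5. ⊥bis P5·P3 via (39.965,46.59): [(0, 42.4707) (26.031, 39.3608) (34.2338, 49.9957) (27.2483, 86) (0, 86)]  |A|=1386.7879
6. ⊥bis P5·P4 via (27.96,54.985): [(0, 42.4707) (26.031, 39.3608) (32.5395, 47.7991) (8.1943, 86) (0, 86)]  |A|=984.6757
7. canonical 5-gon: [(0, 42.4707) (26.031, 39.3608) (32.5395, 47.7991) (8.1943, 86) (0, 86)]
8. shoelace: 984.6757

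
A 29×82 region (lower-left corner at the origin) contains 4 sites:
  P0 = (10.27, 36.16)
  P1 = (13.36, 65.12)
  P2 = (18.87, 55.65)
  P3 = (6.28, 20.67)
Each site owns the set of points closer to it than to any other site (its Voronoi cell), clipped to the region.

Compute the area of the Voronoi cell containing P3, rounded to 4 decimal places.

1. box [0,29]×[0,82]: [(0, 0) (29, 0) (29, 82) (0, 82)]
2. ⊥bis P3·P0 via (8.275,28.415): [(0, 30.5465) (0, 0) (29, 0) (29, 23.0765)]  |A|=777.5344
3. ⊥bis P3·P1 via (9.82,42.895): [(0, 30.5465) (0, 0) (29, 0) (29, 23.0765)]  |A|=777.5344
4. ⊥bis P3·P2 via (12.575,38.16): [(0, 30.5465) (0, 0) (29, 0) (29, 23.0765)]  |A|=777.5344
5. canonical 4-gon: [(0, 30.5465) (0, 0) (29, 0) (29, 23.0765)]
6. shoelace: 777.5344

Area of P3's cell: 777.5344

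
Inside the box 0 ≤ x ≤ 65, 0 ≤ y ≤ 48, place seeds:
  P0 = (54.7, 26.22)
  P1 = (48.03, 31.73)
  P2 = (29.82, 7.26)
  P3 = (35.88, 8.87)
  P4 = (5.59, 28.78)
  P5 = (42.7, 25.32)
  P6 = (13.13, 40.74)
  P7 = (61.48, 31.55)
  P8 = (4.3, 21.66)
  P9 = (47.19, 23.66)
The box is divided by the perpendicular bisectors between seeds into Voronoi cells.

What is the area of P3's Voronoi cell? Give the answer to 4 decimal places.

1. box [0,65]×[0,48]: [(0, 0) (65, 0) (65, 48) (0, 48)]
2. ⊥bis P3·P0 via (45.29,17.545): [(0, 0) (61.4646, 0) (17.2138, 48) (0, 48)]  |A|=1888.2811
3. ⊥bis P3·P1 via (41.955,20.3): [(0, 42.5989) (0, 0) (61.4646, 0) (43.5141, 19.4713)]  |A|=1525.226
4. ⊥bis P3·P2 via (32.85,8.065): [(27.5679, 27.9467) (34.9927, 0) (61.4646, 0) (43.5141, 19.4713)]  |A|=449.0799
5. ⊥bis P3·P4 via (20.735,18.825): [(27.5679, 27.9467) (34.9927, 0) (61.4646, 0) (43.5141, 19.4713)]  |A|=449.0799
6. ⊥bis P3·P5 via (39.29,17.095): [(29.3568, 21.2132) (34.9927, 0) (61.4646, 0) (49.6735, 12.7901)]  |A|=361.0443
7. ⊥bis P3·P6 via (24.505,24.805): [(29.3568, 21.2132) (34.9927, 0) (61.4646, 0) (49.6735, 12.7901)]  |A|=361.0443
8. ⊥bis P3·P7 via (48.68,20.21): [(29.3568, 21.2132) (34.9927, 0) (61.4646, 0) (49.6735, 12.7901)]  |A|=361.0443
9. ⊥bis P3·P8 via (20.09,15.265): [(29.3568, 21.2132) (34.9927, 0) (61.4646, 0) (49.6735, 12.7901)]  |A|=361.0443
10. ⊥bis P3·P9 via (41.535,16.265): [(41.8228, 16.0449) (29.3568, 21.2132) (34.9927, 0) (61.4646, 0) (58.2625, 3.4734)]  |A|=338.4506
11. canonical 5-gon: [(41.8228, 16.0449) (29.3568, 21.2132) (34.9927, 0) (61.4646, 0) (58.2625, 3.4734)]
12. shoelace: 338.4506

Area of P3's cell: 338.4506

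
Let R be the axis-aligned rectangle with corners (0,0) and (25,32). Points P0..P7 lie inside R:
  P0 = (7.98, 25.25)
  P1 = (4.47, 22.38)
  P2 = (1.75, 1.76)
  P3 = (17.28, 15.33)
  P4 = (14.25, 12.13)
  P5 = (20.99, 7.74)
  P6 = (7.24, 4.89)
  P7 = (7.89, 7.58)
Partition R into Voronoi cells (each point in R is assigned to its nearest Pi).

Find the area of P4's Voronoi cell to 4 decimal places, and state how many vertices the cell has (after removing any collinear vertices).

1. box [0,25]×[0,32]: [(0, 0) (25, 0) (25, 32) (0, 32)]
2. ⊥bis P4·P0 via (11.115,18.69): [(0, 13.3782) (0, 0) (25, 0) (25, 25.3256)]  |A|=483.7972
3. ⊥bis P4·P1 via (9.36,17.255): [(10.6121, 18.4496) (0, 8.3242) (0, 0) (25, 0) (25, 25.3256)]  |A|=456.9805
4. ⊥bis P4·P2 via (8,6.945): [(10.6121, 18.4496) (3.8267, 11.9755) (13.7616, 0) (25, 0) (25, 25.3256)]  |A|=358.6528
5. ⊥bis P4·P3 via (15.765,13.73): [(10.724, 18.5032) (10.6121, 18.4496) (3.8267, 11.9755) (13.7616, 0) (25, 0) (25, 4.9856)]  |A|=213.4664
6. ⊥bis P4·P5 via (17.62,9.935): [(18.4413, 11.1959) (10.724, 18.5032) (10.6121, 18.4496) (3.8267, 11.9755) (12.298, 1.7641)]  |A|=121.8839
7. ⊥bis P4·P6 via (10.745,8.51): [(14.3919, 4.9789) (18.4413, 11.1959) (10.724, 18.5032) (10.6121, 18.4496) (5.5085, 13.5801)]  |A|=83.2163
8. ⊥bis P4·P7 via (11.07,9.855): [(14.4713, 5.1007) (18.4413, 11.1959) (10.724, 18.5032) (10.6121, 18.4496) (7.23, 15.2226)]  |A|=67.6752
9. canonical 5-gon: [(14.4713, 5.1007) (18.4413, 11.1959) (10.724, 18.5032) (10.6121, 18.4496) (7.23, 15.2226)]
10. shoelace: 67.6752

Area of P4's cell: 67.6752 (5 vertices)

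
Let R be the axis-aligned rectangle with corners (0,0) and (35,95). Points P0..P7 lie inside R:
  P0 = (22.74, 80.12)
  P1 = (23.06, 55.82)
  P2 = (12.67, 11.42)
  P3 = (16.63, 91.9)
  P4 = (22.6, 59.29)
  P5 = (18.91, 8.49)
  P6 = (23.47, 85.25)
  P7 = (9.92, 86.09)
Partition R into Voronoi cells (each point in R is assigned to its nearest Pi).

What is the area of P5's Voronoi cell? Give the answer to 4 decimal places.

Area of P5's cell: 517.7975

1. box [0,35]×[0,95]: [(0, 0) (35, 0) (35, 95) (0, 95)]
2. ⊥bis P5·P0 via (20.825,44.305): [(0, 45.4185) (0, 0) (35, 0) (35, 43.5471)]  |A|=1556.8975
3. ⊥bis P5·P1 via (20.985,32.155): [(0, 33.995) (0, 0) (35, 0) (35, 30.9261)]  |A|=1136.12
4. ⊥bis P5·P2 via (15.79,9.955): [(26.0073, 31.7146) (11.1156, 0) (35, 0) (35, 30.9261)]  |A|=517.7975
5. ⊥bis P5·P3 via (17.77,50.195): [(26.0073, 31.7146) (11.1156, 0) (35, 0) (35, 30.9261)]  |A|=517.7975
6. ⊥bis P5·P4 via (20.755,33.89): [(26.0073, 31.7146) (11.1156, 0) (35, 0) (35, 30.9261)]  |A|=517.7975
7. ⊥bis P5·P6 via (21.19,46.87): [(26.0073, 31.7146) (11.1156, 0) (35, 0) (35, 30.9261)]  |A|=517.7975
8. ⊥bis P5·P7 via (14.415,47.29): [(26.0073, 31.7146) (11.1156, 0) (35, 0) (35, 30.9261)]  |A|=517.7975
9. canonical 4-gon: [(26.0073, 31.7146) (11.1156, 0) (35, 0) (35, 30.9261)]
10. shoelace: 517.7975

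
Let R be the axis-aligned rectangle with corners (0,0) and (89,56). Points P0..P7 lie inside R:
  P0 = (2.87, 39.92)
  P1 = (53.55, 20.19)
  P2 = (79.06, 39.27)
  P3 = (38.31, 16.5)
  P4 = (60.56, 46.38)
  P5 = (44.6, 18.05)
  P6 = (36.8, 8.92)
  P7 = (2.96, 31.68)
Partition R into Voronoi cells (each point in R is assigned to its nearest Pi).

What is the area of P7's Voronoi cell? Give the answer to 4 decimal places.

1. box [0,89]×[0,56]: [(0, 0) (89, 0) (89, 56) (0, 56)]
2. ⊥bis P7·P0 via (2.915,35.8): [(0, 35.7682) (0, 0) (89, 0) (89, 36.7402)]  |A|=3226.6243
3. ⊥bis P7·P1 via (28.255,25.935): [(30.5641, 36.102) (0, 35.7682) (0, 0) (22.3646, 0)]  |A|=950.3154
4. ⊥bis P7·P2 via (41.01,35.475): [(30.5641, 36.102) (0, 35.7682) (0, 0) (22.3646, 0)]  |A|=950.3154
5. ⊥bis P7·P3 via (20.635,24.09): [(25.7707, 36.0496) (0, 35.7682) (0, 0) (10.2903, 0)]  |A|=646.3657
6. ⊥bis P7·P4 via (31.76,39.03): [(25.7707, 36.0496) (0, 35.7682) (0, 0) (10.2903, 0)]  |A|=646.3657
7. ⊥bis P7·P5 via (23.78,24.865): [(25.7707, 36.0496) (0, 35.7682) (0, 0) (10.2903, 0)]  |A|=646.3657
8. ⊥bis P7·P6 via (19.88,20.3): [(17.4666, 16.7118) (25.7707, 36.0496) (0, 35.7682) (0, 0) (6.2267, 0)]  |A|=612.4109
9. canonical 5-gon: [(17.4666, 16.7118) (25.7707, 36.0496) (0, 35.7682) (0, 0) (6.2267, 0)]
10. shoelace: 612.4109

Area of P7's cell: 612.4109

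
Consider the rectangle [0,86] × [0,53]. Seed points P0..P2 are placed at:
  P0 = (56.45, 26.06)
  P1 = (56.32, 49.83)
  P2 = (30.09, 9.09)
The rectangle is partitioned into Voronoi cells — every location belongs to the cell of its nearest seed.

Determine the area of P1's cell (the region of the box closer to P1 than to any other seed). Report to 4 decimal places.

Area of P1's cell: 1018.1874

1. box [0,86]×[0,53]: [(0, 0) (86, 0) (86, 53) (0, 53)]
2. ⊥bis P1·P0 via (56.385,37.945): [(0, 37.6366) (86, 38.107) (86, 53) (0, 53)]  |A|=1301.0255
3. ⊥bis P1·P2 via (43.205,29.46): [(30.2483, 37.8021) (86, 38.107) (86, 53) (6.6431, 53)]  |A|=1018.1874
4. canonical 4-gon: [(30.2483, 37.8021) (86, 38.107) (86, 53) (6.6431, 53)]
5. shoelace: 1018.1874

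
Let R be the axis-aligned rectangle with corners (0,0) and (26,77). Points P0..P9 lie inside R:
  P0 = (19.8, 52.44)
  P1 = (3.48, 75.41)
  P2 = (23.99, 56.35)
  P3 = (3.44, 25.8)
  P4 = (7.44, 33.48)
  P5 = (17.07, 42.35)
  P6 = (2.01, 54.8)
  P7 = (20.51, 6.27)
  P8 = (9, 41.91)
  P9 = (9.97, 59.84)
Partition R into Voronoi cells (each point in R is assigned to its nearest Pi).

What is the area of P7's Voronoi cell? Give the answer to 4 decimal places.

1. box [0,26]×[0,77]: [(0, 0) (26, 0) (26, 77) (0, 77)]
2. ⊥bis P7·P0 via (20.155,29.355): [(0, 29.0451) (0, 0) (26, 0) (26, 29.4449)]  |A|=760.3692
3. ⊥bis P7·P1 via (11.995,40.84): [(0, 29.0451) (0, 0) (26, 0) (26, 29.4449)]  |A|=760.3692
4. ⊥bis P7·P2 via (22.25,31.31): [(0, 29.0451) (0, 0) (26, 0) (26, 29.4449)]  |A|=760.3692
5. ⊥bis P7·P3 via (11.975,16.035): [(0, 5.5684) (0, 0) (26, 0) (26, 28.2934)]  |A|=440.2032
6. ⊥bis P7·P4 via (13.975,19.875): [(19.2885, 22.4273) (0, 5.5684) (0, 0) (26, 0) (26, 25.6511)]  |A|=431.3361
7. ⊥bis P7·P5 via (18.79,24.31): [(24.3022, 24.8356) (19.2885, 22.4273) (0, 5.5684) (0, 0) (26, 0) (26, 24.9974)]  |A|=430.7812
8. ⊥bis P7·P6 via (11.26,30.535): [(24.3022, 24.8356) (19.2885, 22.4273) (0, 5.5684) (0, 0) (26, 0) (26, 24.9974)]  |A|=430.7812
9. ⊥bis P7·P8 via (14.755,24.09): [(24.3022, 24.8356) (19.2885, 22.4273) (0, 5.5684) (0, 0) (26, 0) (26, 24.9974)]  |A|=430.7812
10. ⊥bis P7·P9 via (15.24,33.055): [(24.3022, 24.8356) (19.2885, 22.4273) (0, 5.5684) (0, 0) (26, 0) (26, 24.9974)]  |A|=430.7812
11. canonical 6-gon: [(24.3022, 24.8356) (19.2885, 22.4273) (0, 5.5684) (0, 0) (26, 0) (26, 24.9974)]
12. shoelace: 430.7812

Area of P7's cell: 430.7812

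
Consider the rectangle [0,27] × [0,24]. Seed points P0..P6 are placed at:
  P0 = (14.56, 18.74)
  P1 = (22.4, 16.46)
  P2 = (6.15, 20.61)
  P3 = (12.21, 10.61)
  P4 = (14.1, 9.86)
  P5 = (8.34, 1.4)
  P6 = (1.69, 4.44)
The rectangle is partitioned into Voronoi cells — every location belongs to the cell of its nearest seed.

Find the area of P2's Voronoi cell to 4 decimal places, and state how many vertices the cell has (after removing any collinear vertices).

Area of P2's cell: 105.4466 (5 vertices)

1. box [0,27]×[0,24]: [(0, 0) (27, 0) (27, 24) (0, 24)]
2. ⊥bis P2·P0 via (10.355,19.675): [(0, 0) (5.9802, 0) (11.3167, 24) (0, 24)]  |A|=207.5623
3. ⊥bis P2·P1 via (14.275,18.535): [(0, 0) (5.9802, 0) (11.3167, 24) (0, 24)]  |A|=207.5623
4. ⊥bis P2·P3 via (9.18,15.61): [(0, 10.0469) (9.4934, 15.7999) (11.3167, 24) (0, 24)]  |A|=112.6298
5. ⊥bis P2·P4 via (10.125,15.235): [(0, 10.0469) (9.4934, 15.7999) (11.3167, 24) (0, 24)]  |A|=112.6298
6. ⊥bis P2·P5 via (7.245,11.005): [(0, 10.179) (0.2686, 10.2097) (9.4934, 15.7999) (11.3167, 24) (0, 24)]  |A|=112.612
7. ⊥bis P2·P6 via (3.92,12.525): [(0, 13.6062) (4.0363, 12.4929) (9.4934, 15.7999) (11.3167, 24) (0, 24)]  |A|=105.4466
8. canonical 5-gon: [(0, 13.6062) (4.0363, 12.4929) (9.4934, 15.7999) (11.3167, 24) (0, 24)]
9. shoelace: 105.4466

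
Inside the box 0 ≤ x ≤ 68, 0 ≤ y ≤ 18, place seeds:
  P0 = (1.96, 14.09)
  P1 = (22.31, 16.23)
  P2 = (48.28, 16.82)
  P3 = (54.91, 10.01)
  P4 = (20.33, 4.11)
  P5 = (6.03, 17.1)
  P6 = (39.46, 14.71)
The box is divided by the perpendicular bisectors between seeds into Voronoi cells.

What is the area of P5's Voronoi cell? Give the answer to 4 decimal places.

1. box [0,68]×[0,18]: [(0, 0) (68, 0) (68, 18) (0, 18)]
2. ⊥bis P5·P0 via (3.995,15.595): [(15.5284, 0) (68, 0) (68, 18) (2.2164, 18)]  |A|=1064.2971
3. ⊥bis P5·P1 via (14.17,16.665): [(13.431, 2.836) (14.2413, 18) (2.2164, 18)]  |A|=91.1731
4. ⊥bis P5·P2 via (27.155,16.96): [(13.431, 2.836) (14.2413, 18) (2.2164, 18)]  |A|=91.1731
5. ⊥bis P5·P3 via (30.47,13.555): [(13.431, 2.836) (14.2413, 18) (2.2164, 18)]  |A|=91.1731
6. ⊥bis P5·P4 via (13.18,10.605): [(10.1512, 7.2708) (13.8878, 11.3842) (14.2413, 18) (2.2164, 18)]  |A|=76.1423
7. ⊥bis P5·P6 via (22.745,15.905): [(10.1512, 7.2708) (13.8878, 11.3842) (14.2413, 18) (2.2164, 18)]  |A|=76.1423
8. canonical 4-gon: [(10.1512, 7.2708) (13.8878, 11.3842) (14.2413, 18) (2.2164, 18)]
9. shoelace: 76.1423

Area of P5's cell: 76.1423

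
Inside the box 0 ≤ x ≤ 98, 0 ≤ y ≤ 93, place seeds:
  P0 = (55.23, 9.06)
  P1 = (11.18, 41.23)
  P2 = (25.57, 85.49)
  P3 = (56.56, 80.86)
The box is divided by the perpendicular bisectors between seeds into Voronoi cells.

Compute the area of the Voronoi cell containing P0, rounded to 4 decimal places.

1. box [0,98]×[0,93]: [(0, 0) (98, 0) (98, 93) (0, 93)]
2. ⊥bis P0·P1 via (33.205,25.145): [(14.8414, 0) (98, 0) (98, 93) (82.7599, 93)]  |A|=4575.5354
3. ⊥bis P0·P2 via (40.4,47.275): [(52.913, 52.1309) (14.8414, 0) (98, 0) (98, 69.6277)]  |A|=3737.2173
4. ⊥bis P0·P3 via (55.895,44.96): [(47.7857, 45.1102) (14.8414, 0) (98, 0) (98, 44.1801)]  |A|=2984.885
5. canonical 4-gon: [(47.7857, 45.1102) (14.8414, 0) (98, 0) (98, 44.1801)]
6. shoelace: 2984.885

Area of P0's cell: 2984.8850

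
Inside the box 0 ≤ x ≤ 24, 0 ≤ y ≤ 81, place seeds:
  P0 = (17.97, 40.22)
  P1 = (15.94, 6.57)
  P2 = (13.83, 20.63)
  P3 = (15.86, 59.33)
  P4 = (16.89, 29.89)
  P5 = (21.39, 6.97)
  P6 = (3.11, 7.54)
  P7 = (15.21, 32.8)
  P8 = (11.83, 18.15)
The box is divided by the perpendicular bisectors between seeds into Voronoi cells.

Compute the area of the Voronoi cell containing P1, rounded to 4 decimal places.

Area of P1's cell: 114.7677

1. box [0,24]×[0,81]: [(0, 0) (24, 0) (24, 81) (0, 81)]
2. ⊥bis P1·P0 via (16.955,23.395): [(0, 24.4178) (0, 0) (24, 0) (24, 22.97)]  |A|=568.6541
3. ⊥bis P1·P2 via (14.885,13.6): [(0, 11.3662) (0, 0) (24, 0) (24, 14.9679)]  |A|=316.0091
4. ⊥bis P1·P3 via (15.9,32.95): [(0, 11.3662) (0, 0) (24, 0) (24, 14.9679)]  |A|=316.0091
5. ⊥bis P1·P4 via (16.415,18.23): [(0, 11.3662) (0, 0) (24, 0) (24, 14.9679)]  |A|=316.0091
6. ⊥bis P1·P5 via (18.665,6.77): [(18.128, 14.0867) (0, 11.3662) (0, 0) (19.1619, 0)]  |A|=237.9868
7. ⊥bis P1·P6 via (9.525,7.055): [(18.128, 14.0867) (9.964, 12.8615) (8.9916, 0) (19.1619, 0)]  |A|=123.5376
8. ⊥bis P1·P7 via (15.575,19.685): [(18.128, 14.0867) (9.964, 12.8615) (8.9916, 0) (19.1619, 0)]  |A|=123.5376
9. ⊥bis P1·P8 via (13.885,12.36): [(18.1438, 13.8715) (9.8169, 10.9161) (8.9916, 0) (19.1619, 0)]  |A|=114.7677
10. canonical 4-gon: [(18.1438, 13.8715) (9.8169, 10.9161) (8.9916, 0) (19.1619, 0)]
11. shoelace: 114.7677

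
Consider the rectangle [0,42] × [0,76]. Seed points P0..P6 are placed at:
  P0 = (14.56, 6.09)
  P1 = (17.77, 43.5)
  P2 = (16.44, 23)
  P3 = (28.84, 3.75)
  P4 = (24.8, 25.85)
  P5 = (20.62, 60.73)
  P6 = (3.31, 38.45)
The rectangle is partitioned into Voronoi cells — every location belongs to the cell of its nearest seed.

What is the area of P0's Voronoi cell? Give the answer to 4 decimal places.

Area of P0's cell: 331.2865

1. box [0,42]×[0,76]: [(0, 0) (42, 0) (42, 76) (0, 76)]
2. ⊥bis P0·P1 via (16.165,24.795): [(0, 26.1821) (0, 0) (42, 0) (42, 22.5782)]  |A|=1023.9654
3. ⊥bis P0·P2 via (15.5,14.545): [(0, 16.2682) (0, 0) (42, 0) (42, 11.5988)]  |A|=585.2082
4. ⊥bis P0·P3 via (21.7,4.92): [(23.1381, 13.6958) (0, 16.2682) (0, 0) (20.8938, 0)]  |A|=331.2865
5. ⊥bis P0·P4 via (19.68,15.97): [(23.1381, 13.6958) (0, 16.2682) (0, 0) (20.8938, 0)]  |A|=331.2865
6. ⊥bis P0·P5 via (17.59,33.41): [(23.1381, 13.6958) (0, 16.2682) (0, 0) (20.8938, 0)]  |A|=331.2865
7. ⊥bis P0·P6 via (8.935,22.27): [(23.1381, 13.6958) (0, 16.2682) (0, 0) (20.8938, 0)]  |A|=331.2865
8. canonical 4-gon: [(23.1381, 13.6958) (0, 16.2682) (0, 0) (20.8938, 0)]
9. shoelace: 331.2865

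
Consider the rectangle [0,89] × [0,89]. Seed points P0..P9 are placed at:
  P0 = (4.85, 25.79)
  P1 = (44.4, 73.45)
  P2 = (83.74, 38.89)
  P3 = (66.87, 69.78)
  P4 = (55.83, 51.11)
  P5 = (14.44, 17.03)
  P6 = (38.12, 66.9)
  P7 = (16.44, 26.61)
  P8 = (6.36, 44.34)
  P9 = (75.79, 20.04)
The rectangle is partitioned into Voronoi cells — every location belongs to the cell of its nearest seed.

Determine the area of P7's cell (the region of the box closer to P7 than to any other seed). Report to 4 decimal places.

Area of P7's cell: 676.1979

1. box [0,89]×[0,89]: [(0, 0) (89, 0) (89, 89) (0, 89)]
2. ⊥bis P7·P0 via (10.645,26.2): [(12.4987, 0) (89, 0) (89, 89) (6.2019, 89)]  |A|=7088.8266
3. ⊥bis P7·P1 via (30.42,50.03): [(8.0127, 63.4055) (12.4987, 0) (89, 0) (89, 15.0621)]  |A|=3035.2219
4. ⊥bis P7·P2 via (50.09,32.75): [(48.9559, 38.9655) (8.0127, 63.4055) (12.4987, 0) (56.0658, 0)]  |A|=2091.9994
5. ⊥bis P7·P3 via (41.655,48.195): [(48.9559, 38.9655) (8.0127, 63.4055) (12.4987, 0) (56.0658, 0)]  |A|=2091.9994
6. ⊥bis P7·P4 via (36.135,38.86): [(54.3057, 9.6459) (28.4596, 51.2002) (8.0127, 63.4055) (12.4987, 0) (56.0658, 0)]  |A|=1824.2551
7. ⊥bis P7·P5 via (15.44,21.82): [(51.4035, 14.312) (28.4596, 51.2002) (8.0127, 63.4055) (10.8876, 22.7704)]  |A|=1048.1311
8. ⊥bis P7·P6 via (27.28,46.755): [(51.4035, 14.312) (33.2087, 43.5648) (8.4748, 56.8741) (10.8876, 22.7704)]  |A|=921.3538
9. ⊥bis P7·P8 via (11.4,35.475): [(51.4035, 14.312) (33.2087, 43.5648) (29.3148, 45.6601) (10.0434, 34.7037) (10.8876, 22.7704)]  |A|=699.1334
10. ⊥bis P7·P9 via (46.115,23.325): [(45.2593, 15.5947) (46.067, 22.8917) (33.2087, 43.5648) (29.3148, 45.6601) (10.0434, 34.7037) (10.8876, 22.7704)]  |A|=676.1979
11. canonical 6-gon: [(45.2593, 15.5947) (46.067, 22.8917) (33.2087, 43.5648) (29.3148, 45.6601) (10.0434, 34.7037) (10.8876, 22.7704)]
12. shoelace: 676.1979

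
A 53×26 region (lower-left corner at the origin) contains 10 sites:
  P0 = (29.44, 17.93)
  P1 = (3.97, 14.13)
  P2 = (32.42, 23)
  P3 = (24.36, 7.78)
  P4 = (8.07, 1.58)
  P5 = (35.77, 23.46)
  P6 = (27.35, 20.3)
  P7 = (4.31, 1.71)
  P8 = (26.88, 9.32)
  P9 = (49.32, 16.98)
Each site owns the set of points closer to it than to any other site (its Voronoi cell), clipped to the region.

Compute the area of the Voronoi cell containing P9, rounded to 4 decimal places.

1. box [0,53]×[0,26]: [(0, 0) (53, 0) (53, 26) (0, 26)]
2. ⊥bis P9·P0 via (39.38,17.455): [(38.5459, 0) (53, 0) (53, 26) (39.7883, 26)]  |A|=359.6551
3. ⊥bis P9·P1 via (26.645,15.555): [(38.5459, 0) (53, 0) (53, 26) (39.7883, 26)]  |A|=359.6551
4. ⊥bis P9·P2 via (40.87,19.99): [(39.2891, 15.5518) (38.5459, 0) (53, 0) (53, 26) (43.0108, 26)]  |A|=342.8204
5. ⊥bis P9·P3 via (36.84,12.38): [(39.2891, 15.5518) (38.8738, 6.8622) (41.4031, 0) (53, 0) (53, 26) (43.0108, 26)]  |A|=333.0169
6. ⊥bis P9·P4 via (28.695,9.28): [(39.2891, 15.5518) (38.8738, 6.8622) (41.4031, 0) (53, 0) (53, 26) (43.0108, 26)]  |A|=333.0169
7. ⊥bis P9·P5 via (42.545,20.22): [(39.1754, 13.1741) (38.8738, 6.8622) (41.4031, 0) (53, 0) (53, 26) (45.3092, 26)]  |A|=314.4467
8. ⊥bis P9·P6 via (38.335,18.64): [(39.1754, 13.1741) (38.8738, 6.8622) (41.4031, 0) (53, 0) (53, 26) (45.3092, 26)]  |A|=314.4467
9. ⊥bis P9·P7 via (26.815,9.345): [(39.1754, 13.1741) (38.8738, 6.8622) (41.4031, 0) (53, 0) (53, 26) (45.3092, 26)]  |A|=314.4467
10. ⊥bis P9·P8 via (38.1,13.15): [(39.1754, 13.1741) (39.0424, 10.3894) (42.5888, 0) (53, 0) (53, 26) (45.3092, 26)]  |A|=303.2485
11. canonical 6-gon: [(39.1754, 13.1741) (39.0424, 10.3894) (42.5888, 0) (53, 0) (53, 26) (45.3092, 26)]
12. shoelace: 303.2485

Area of P9's cell: 303.2485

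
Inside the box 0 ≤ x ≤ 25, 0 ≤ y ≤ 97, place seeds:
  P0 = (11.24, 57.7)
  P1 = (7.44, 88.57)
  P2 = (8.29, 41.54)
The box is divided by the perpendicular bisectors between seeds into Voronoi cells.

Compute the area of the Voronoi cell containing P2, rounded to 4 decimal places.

Area of P2's cell: 1228.0182

1. box [0,25]×[0,97]: [(0, 0) (25, 0) (25, 97) (0, 97)]
2. ⊥bis P2·P0 via (9.765,49.62): [(0, 51.4026) (0, 0) (25, 0) (25, 46.8389)]  |A|=1228.0182
3. ⊥bis P2·P1 via (7.865,65.055): [(0, 51.4026) (0, 0) (25, 0) (25, 46.8389)]  |A|=1228.0182
4. canonical 4-gon: [(0, 51.4026) (0, 0) (25, 0) (25, 46.8389)]
5. shoelace: 1228.0182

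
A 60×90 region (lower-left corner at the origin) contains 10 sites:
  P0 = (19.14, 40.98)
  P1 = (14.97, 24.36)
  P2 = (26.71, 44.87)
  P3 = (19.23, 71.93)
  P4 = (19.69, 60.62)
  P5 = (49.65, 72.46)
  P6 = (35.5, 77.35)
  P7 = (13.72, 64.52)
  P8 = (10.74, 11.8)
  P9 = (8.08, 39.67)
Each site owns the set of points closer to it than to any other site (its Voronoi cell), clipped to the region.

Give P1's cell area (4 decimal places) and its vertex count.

Area of P1's cell: 807.7185 (6 vertices)

1. box [0,60]×[0,90]: [(0, 0) (60, 0) (60, 90) (0, 90)]
2. ⊥bis P1·P0 via (17.055,32.67): [(0, 36.9491) (0, 0) (60, 0) (60, 21.895)]  |A|=1765.324
3. ⊥bis P1·P2 via (20.84,34.615): [(29.8436, 29.4613) (0, 36.9491) (0, 0) (60, 0) (60, 12.1997)]  |A|=1619.136
4. ⊥bis P1·P3 via (17.1,48.145): [(29.8436, 29.4613) (0, 36.9491) (0, 0) (60, 0) (60, 12.1997)]  |A|=1619.136
5. ⊥bis P1·P4 via (17.33,42.49): [(29.8436, 29.4613) (0, 36.9491) (0, 0) (60, 0) (60, 12.1997)]  |A|=1619.136
6. ⊥bis P1·P5 via (32.31,48.41): [(29.8436, 29.4613) (0, 36.9491) (0, 0) (60, 0) (60, 12.1997)]  |A|=1619.136
7. ⊥bis P1·P6 via (25.235,50.855): [(29.8436, 29.4613) (0, 36.9491) (0, 0) (60, 0) (60, 12.1997)]  |A|=1619.136
8. ⊥bis P1·P7 via (14.345,44.44): [(29.8436, 29.4613) (0, 36.9491) (0, 0) (60, 0) (60, 12.1997)]  |A|=1619.136
9. ⊥bis P1·P8 via (12.855,18.08): [(29.8436, 29.4613) (0, 36.9491) (0, 22.4094) (60, 2.2023) (60, 12.1997)]  |A|=880.7851
10. ⊥bis P1·P9 via (11.525,32.015): [(29.8436, 29.4613) (14.439, 33.3264) (0, 26.8284) (0, 22.4094) (60, 2.2023) (60, 12.1997)]  |A|=807.7185
11. canonical 6-gon: [(29.8436, 29.4613) (14.439, 33.3264) (0, 26.8284) (0, 22.4094) (60, 2.2023) (60, 12.1997)]
12. shoelace: 807.7185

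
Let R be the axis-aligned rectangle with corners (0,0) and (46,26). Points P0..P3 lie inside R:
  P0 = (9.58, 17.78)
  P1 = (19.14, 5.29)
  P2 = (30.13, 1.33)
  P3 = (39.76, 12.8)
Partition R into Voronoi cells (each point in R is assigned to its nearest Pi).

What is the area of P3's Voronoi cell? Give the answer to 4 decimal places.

1. box [0,46]×[0,26]: [(0, 0) (46, 0) (46, 26) (0, 26)]
2. ⊥bis P3·P0 via (24.67,15.29): [(22.147, 0) (46, 0) (46, 26) (26.4373, 26)]  |A|=564.4047
3. ⊥bis P3·P1 via (29.45,9.045): [(25.4512, 20.0244) (32.7443, 0) (46, 0) (46, 26) (26.4373, 26)]  |A|=458.3029
4. ⊥bis P3·P2 via (34.945,7.065): [(25.4512, 20.0244) (28.0684, 12.8385) (43.3599, 0) (46, 0) (46, 26) (26.4373, 26)]  |A|=390.1586
5. canonical 6-gon: [(25.4512, 20.0244) (28.0684, 12.8385) (43.3599, 0) (46, 0) (46, 26) (26.4373, 26)]
6. shoelace: 390.1586

Area of P3's cell: 390.1586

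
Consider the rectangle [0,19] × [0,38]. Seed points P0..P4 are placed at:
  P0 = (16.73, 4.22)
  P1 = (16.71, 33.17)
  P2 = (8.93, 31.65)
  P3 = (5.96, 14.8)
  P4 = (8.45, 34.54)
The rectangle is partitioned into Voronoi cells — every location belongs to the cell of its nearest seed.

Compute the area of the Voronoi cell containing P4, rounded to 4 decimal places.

Area of P4's cell: 68.1432

1. box [0,19]×[0,38]: [(0, 0) (19, 0) (19, 38) (0, 38)]
2. ⊥bis P4·P0 via (12.59,19.38): [(0, 15.9418) (19, 21.1305) (19, 38) (0, 38)]  |A|=369.8129
3. ⊥bis P4·P1 via (12.58,33.855): [(0, 15.9418) (10.0648, 18.6904) (13.2675, 38) (0, 38)]  |A|=239.1005
4. ⊥bis P4·P2 via (8.69,33.095): [(0, 31.6517) (12.5606, 33.7379) (13.2675, 38) (0, 38)]  |A|=68.1432
5. ⊥bis P4·P3 via (7.205,24.67): [(0, 31.6517) (12.5606, 33.7379) (13.2675, 38) (0, 38)]  |A|=68.1432
6. canonical 4-gon: [(0, 31.6517) (12.5606, 33.7379) (13.2675, 38) (0, 38)]
7. shoelace: 68.1432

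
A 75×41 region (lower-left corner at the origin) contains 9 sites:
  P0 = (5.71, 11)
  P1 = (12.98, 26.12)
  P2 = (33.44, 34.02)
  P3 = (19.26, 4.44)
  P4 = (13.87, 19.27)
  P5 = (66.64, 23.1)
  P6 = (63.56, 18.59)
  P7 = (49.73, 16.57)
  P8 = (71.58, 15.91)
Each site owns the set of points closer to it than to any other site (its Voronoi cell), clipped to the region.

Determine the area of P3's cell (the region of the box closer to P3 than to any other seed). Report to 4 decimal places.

1. box [0,75]×[0,41]: [(0, 0) (75, 0) (75, 41) (0, 41)]
2. ⊥bis P3·P0 via (12.485,7.72): [(8.7475, 0) (75, 0) (75, 41) (28.5969, 41)]  |A|=2309.4391
3. ⊥bis P3·P1 via (16.12,15.28): [(16.1491, 15.2884) (8.7475, 0) (75, 0) (75, 32.3356)]  |A|=1457.9391
4. ⊥bis P3·P2 via (26.35,19.23): [(27.633, 18.615) (16.1491, 15.2884) (8.7475, 0) (66.4645, 0)]  |A|=612.674
5. ⊥bis P3·P4 via (16.565,11.855): [(30.8807, 17.0581) (14.0431, 10.9384) (8.7475, 0) (66.4645, 0)]  |A|=568.1549
6. ⊥bis P3·P5 via (42.95,13.77): [(44.1626, 10.691) (30.8807, 17.0581) (14.0431, 10.9384) (8.7475, 0) (48.3731, 0)]  |A|=471.4474
7. ⊥bis P3·P6 via (41.41,11.515): [(41.2231, 12.1002) (30.8807, 17.0581) (14.0431, 10.9384) (8.7475, 0) (45.088, 0)]  |A|=438.8256
8. ⊥bis P3·P7 via (34.495,10.505): [(32.1234, 16.4624) (30.8807, 17.0581) (14.0431, 10.9384) (8.7475, 0) (38.677, 0)]  |A|=339.4311
9. ⊥bis P3·P8 via (45.42,10.175): [(32.1234, 16.4624) (30.8807, 17.0581) (14.0431, 10.9384) (8.7475, 0) (38.677, 0)]  |A|=339.4311
10. canonical 5-gon: [(32.1234, 16.4624) (30.8807, 17.0581) (14.0431, 10.9384) (8.7475, 0) (38.677, 0)]
11. shoelace: 339.4311

Area of P3's cell: 339.4311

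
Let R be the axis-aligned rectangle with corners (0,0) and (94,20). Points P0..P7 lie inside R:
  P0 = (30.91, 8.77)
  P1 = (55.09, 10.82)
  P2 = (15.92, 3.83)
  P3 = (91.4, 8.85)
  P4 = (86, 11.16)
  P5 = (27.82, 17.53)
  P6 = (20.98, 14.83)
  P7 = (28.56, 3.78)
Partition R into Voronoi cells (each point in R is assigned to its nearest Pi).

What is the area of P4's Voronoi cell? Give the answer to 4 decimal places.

1. box [0,94]×[0,20]: [(0, 0) (94, 0) (94, 20) (0, 20)]
2. ⊥bis P4·P0 via (58.455,9.965): [(58.8873, 0) (94, 0) (94, 20) (58.0196, 20)]  |A|=710.9304
3. ⊥bis P4·P1 via (70.545,10.99): [(70.6659, 0) (94, 0) (94, 20) (70.4459, 20)]  |A|=468.8822
4. ⊥bis P4·P2 via (50.96,7.495): [(70.6659, 0) (94, 0) (94, 20) (70.4459, 20)]  |A|=468.8822
5. ⊥bis P4·P3 via (88.7,10.005): [(70.6659, 0) (84.4201, 0) (92.9756, 20) (70.4459, 20)]  |A|=362.8394
6. ⊥bis P4·P5 via (56.91,14.345): [(70.6659, 0) (84.4201, 0) (92.9756, 20) (70.4459, 20)]  |A|=362.8394
7. ⊥bis P4·P6 via (53.49,12.995): [(70.6659, 0) (84.4201, 0) (92.9756, 20) (70.4459, 20)]  |A|=362.8394
8. ⊥bis P4·P7 via (57.28,7.47): [(70.6659, 0) (84.4201, 0) (92.9756, 20) (70.4459, 20)]  |A|=362.8394
9. canonical 4-gon: [(70.6659, 0) (84.4201, 0) (92.9756, 20) (70.4459, 20)]
10. shoelace: 362.8394

Area of P4's cell: 362.8394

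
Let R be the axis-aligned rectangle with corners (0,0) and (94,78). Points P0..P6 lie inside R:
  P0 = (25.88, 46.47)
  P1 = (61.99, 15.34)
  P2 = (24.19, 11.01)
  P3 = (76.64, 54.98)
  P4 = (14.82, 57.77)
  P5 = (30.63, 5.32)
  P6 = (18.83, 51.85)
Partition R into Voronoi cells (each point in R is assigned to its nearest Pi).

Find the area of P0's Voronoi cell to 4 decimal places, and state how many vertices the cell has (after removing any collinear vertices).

1. box [0,94]×[0,78]: [(0, 0) (94, 0) (94, 78) (0, 78)]
2. ⊥bis P0·P1 via (43.935,30.905): [(0, 0) (17.2922, 0) (84.535, 78) (0, 78)]  |A|=3971.261
3. ⊥bis P0·P2 via (25.035,28.74): [(0, 29.9332) (41.3963, 27.9602) (84.535, 78) (0, 78)]  |A|=3109.953
4. ⊥bis P0·P3 via (51.26,50.725): [(0, 29.9332) (41.3963, 27.9602) (52.8493, 41.2453) (46.6873, 78) (0, 78)]  |A|=2414.4125
5. ⊥bis P0·P4 via (20.35,52.12): [(0, 32.2022) (0, 29.9332) (41.3963, 27.9602) (52.8493, 41.2453) (46.702, 77.9123)]  |A|=1342.9414
6. ⊥bis P0·P5 via (28.255,25.895): [(0, 32.2022) (0, 29.9332) (41.3963, 27.9602) (52.8493, 41.2453) (46.702, 77.9123)]  |A|=1342.9414
7. ⊥bis P0·P6 via (22.355,49.16): [(37.1973, 68.6095) (7.413, 29.5799) (41.3963, 27.9602) (52.8493, 41.2453) (46.702, 77.9123)]  |A|=1150.8155
8. canonical 5-gon: [(37.1973, 68.6095) (7.413, 29.5799) (41.3963, 27.9602) (52.8493, 41.2453) (46.702, 77.9123)]
9. shoelace: 1150.8155

Area of P0's cell: 1150.8155 (5 vertices)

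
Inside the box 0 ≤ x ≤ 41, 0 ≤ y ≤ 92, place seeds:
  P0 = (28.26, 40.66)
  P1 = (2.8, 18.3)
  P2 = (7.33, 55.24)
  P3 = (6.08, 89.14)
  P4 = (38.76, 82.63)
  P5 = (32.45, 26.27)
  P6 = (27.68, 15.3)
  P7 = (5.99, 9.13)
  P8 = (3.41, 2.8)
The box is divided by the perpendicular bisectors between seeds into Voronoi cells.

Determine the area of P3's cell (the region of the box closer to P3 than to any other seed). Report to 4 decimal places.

1. box [0,41]×[0,92]: [(0, 0) (41, 0) (41, 92) (0, 92)]
2. ⊥bis P3·P0 via (17.17,64.9): [(0, 57.0446) (41, 75.8024) (41, 92) (0, 92)]  |A|=1048.6364
3. ⊥bis P3·P1 via (4.44,53.72): [(0, 57.0446) (41, 75.8024) (41, 92) (0, 92)]  |A|=1048.6364
4. ⊥bis P3·P2 via (6.705,72.19): [(0, 71.9428) (35.4183, 73.2488) (41, 75.8024) (41, 92) (0, 92)]  |A|=784.8022
5. ⊥bis P3·P4 via (22.42,85.885): [(0, 71.9428) (19.788, 72.6724) (23.6381, 92) (0, 92)]  |A|=426.8803
6. ⊥bis P3·P5 via (19.265,57.705): [(0, 71.9428) (19.788, 72.6724) (23.6381, 92) (0, 92)]  |A|=426.8803
7. ⊥bis P3·P6 via (16.88,52.22): [(0, 71.9428) (19.788, 72.6724) (23.6381, 92) (0, 92)]  |A|=426.8803
8. ⊥bis P3·P7 via (6.035,49.135): [(0, 71.9428) (19.788, 72.6724) (23.6381, 92) (0, 92)]  |A|=426.8803
9. ⊥bis P3·P8 via (4.745,45.97): [(0, 71.9428) (19.788, 72.6724) (23.6381, 92) (0, 92)]  |A|=426.8803
10. canonical 4-gon: [(0, 71.9428) (19.788, 72.6724) (23.6381, 92) (0, 92)]
11. shoelace: 426.8803

Area of P3's cell: 426.8803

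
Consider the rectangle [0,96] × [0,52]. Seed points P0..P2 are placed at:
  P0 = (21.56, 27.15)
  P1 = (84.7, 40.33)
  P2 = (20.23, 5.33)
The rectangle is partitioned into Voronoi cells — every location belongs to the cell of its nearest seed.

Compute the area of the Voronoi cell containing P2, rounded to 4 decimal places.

1. box [0,96]×[0,52]: [(0, 0) (96, 0) (96, 52) (0, 52)]
2. ⊥bis P2·P0 via (20.895,16.24): [(0, 17.5136) (0, 0) (96, 0) (96, 11.6621)]  |A|=1400.4348
3. ⊥bis P2·P1 via (52.465,22.83): [(57.2455, 14.0243) (0, 17.5136) (0, 0) (64.8591, 0)]  |A|=956.0905
4. canonical 4-gon: [(57.2455, 14.0243) (0, 17.5136) (0, 0) (64.8591, 0)]
5. shoelace: 956.0905

Area of P2's cell: 956.0905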